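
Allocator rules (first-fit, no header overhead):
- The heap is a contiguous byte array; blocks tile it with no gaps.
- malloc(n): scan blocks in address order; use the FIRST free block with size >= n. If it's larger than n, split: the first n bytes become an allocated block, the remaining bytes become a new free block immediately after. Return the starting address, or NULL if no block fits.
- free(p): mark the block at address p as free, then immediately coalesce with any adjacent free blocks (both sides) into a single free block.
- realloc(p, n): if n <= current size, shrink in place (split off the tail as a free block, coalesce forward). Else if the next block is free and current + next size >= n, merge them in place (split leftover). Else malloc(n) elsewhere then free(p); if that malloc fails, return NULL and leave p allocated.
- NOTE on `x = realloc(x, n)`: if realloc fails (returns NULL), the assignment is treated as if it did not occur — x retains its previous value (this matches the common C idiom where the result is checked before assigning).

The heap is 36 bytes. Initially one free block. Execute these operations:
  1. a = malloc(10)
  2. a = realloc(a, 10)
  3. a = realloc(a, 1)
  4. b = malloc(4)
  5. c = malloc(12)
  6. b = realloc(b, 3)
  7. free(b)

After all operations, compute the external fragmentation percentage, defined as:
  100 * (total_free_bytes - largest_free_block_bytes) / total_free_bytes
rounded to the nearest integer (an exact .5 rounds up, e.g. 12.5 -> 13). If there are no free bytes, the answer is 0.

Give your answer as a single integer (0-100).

Op 1: a = malloc(10) -> a = 0; heap: [0-9 ALLOC][10-35 FREE]
Op 2: a = realloc(a, 10) -> a = 0; heap: [0-9 ALLOC][10-35 FREE]
Op 3: a = realloc(a, 1) -> a = 0; heap: [0-0 ALLOC][1-35 FREE]
Op 4: b = malloc(4) -> b = 1; heap: [0-0 ALLOC][1-4 ALLOC][5-35 FREE]
Op 5: c = malloc(12) -> c = 5; heap: [0-0 ALLOC][1-4 ALLOC][5-16 ALLOC][17-35 FREE]
Op 6: b = realloc(b, 3) -> b = 1; heap: [0-0 ALLOC][1-3 ALLOC][4-4 FREE][5-16 ALLOC][17-35 FREE]
Op 7: free(b) -> (freed b); heap: [0-0 ALLOC][1-4 FREE][5-16 ALLOC][17-35 FREE]
Free blocks: [4 19] total_free=23 largest=19 -> 100*(23-19)/23 = 400/23 ≈ 17.391 -> rounds to 17

Answer: 17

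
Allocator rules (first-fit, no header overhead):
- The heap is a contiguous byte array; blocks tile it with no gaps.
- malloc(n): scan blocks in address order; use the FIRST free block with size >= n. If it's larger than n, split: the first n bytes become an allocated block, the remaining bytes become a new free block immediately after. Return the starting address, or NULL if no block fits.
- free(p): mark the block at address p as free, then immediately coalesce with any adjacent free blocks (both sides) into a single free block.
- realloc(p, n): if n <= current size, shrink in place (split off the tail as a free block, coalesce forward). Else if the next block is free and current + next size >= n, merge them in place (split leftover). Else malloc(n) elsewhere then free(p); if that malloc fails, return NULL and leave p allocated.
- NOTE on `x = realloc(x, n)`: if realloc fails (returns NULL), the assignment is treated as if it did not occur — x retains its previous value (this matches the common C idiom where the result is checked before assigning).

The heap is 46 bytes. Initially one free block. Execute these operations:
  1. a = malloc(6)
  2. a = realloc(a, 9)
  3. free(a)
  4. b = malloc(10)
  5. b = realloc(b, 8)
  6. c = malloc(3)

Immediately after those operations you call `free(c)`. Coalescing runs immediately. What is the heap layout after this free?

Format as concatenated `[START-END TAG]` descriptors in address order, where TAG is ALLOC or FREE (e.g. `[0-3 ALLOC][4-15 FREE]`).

Op 1: a = malloc(6) -> a = 0; heap: [0-5 ALLOC][6-45 FREE]
Op 2: a = realloc(a, 9) -> a = 0; heap: [0-8 ALLOC][9-45 FREE]
Op 3: free(a) -> (freed a); heap: [0-45 FREE]
Op 4: b = malloc(10) -> b = 0; heap: [0-9 ALLOC][10-45 FREE]
Op 5: b = realloc(b, 8) -> b = 0; heap: [0-7 ALLOC][8-45 FREE]
Op 6: c = malloc(3) -> c = 8; heap: [0-7 ALLOC][8-10 ALLOC][11-45 FREE]
free(c): c = 8 -> block [8-10 ALLOC]; mark free, coalesce with adjacent free neighbors -> [0-7 ALLOC][8-45 FREE]

Answer: [0-7 ALLOC][8-45 FREE]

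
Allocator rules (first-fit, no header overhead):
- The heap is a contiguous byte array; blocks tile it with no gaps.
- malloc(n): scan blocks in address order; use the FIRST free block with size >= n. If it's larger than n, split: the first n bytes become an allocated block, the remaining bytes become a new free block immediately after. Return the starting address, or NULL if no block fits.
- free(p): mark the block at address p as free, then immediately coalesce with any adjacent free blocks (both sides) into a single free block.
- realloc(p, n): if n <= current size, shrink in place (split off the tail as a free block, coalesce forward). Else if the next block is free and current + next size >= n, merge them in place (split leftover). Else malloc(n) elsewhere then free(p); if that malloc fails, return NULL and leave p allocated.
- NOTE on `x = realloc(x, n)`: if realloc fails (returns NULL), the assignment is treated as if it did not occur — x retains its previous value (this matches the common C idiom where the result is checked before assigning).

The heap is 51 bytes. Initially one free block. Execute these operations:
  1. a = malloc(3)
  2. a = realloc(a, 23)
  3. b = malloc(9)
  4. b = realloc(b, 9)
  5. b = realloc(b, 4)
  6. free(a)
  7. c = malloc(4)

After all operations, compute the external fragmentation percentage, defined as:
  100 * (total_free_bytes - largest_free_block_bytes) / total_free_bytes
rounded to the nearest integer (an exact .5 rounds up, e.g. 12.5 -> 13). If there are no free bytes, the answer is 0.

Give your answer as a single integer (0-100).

Answer: 44

Derivation:
Op 1: a = malloc(3) -> a = 0; heap: [0-2 ALLOC][3-50 FREE]
Op 2: a = realloc(a, 23) -> a = 0; heap: [0-22 ALLOC][23-50 FREE]
Op 3: b = malloc(9) -> b = 23; heap: [0-22 ALLOC][23-31 ALLOC][32-50 FREE]
Op 4: b = realloc(b, 9) -> b = 23; heap: [0-22 ALLOC][23-31 ALLOC][32-50 FREE]
Op 5: b = realloc(b, 4) -> b = 23; heap: [0-22 ALLOC][23-26 ALLOC][27-50 FREE]
Op 6: free(a) -> (freed a); heap: [0-22 FREE][23-26 ALLOC][27-50 FREE]
Op 7: c = malloc(4) -> c = 0; heap: [0-3 ALLOC][4-22 FREE][23-26 ALLOC][27-50 FREE]
Free blocks: [19 24] total_free=43 largest=24 -> 100*(43-24)/43 = 1900/43 ≈ 44.186 -> rounds to 44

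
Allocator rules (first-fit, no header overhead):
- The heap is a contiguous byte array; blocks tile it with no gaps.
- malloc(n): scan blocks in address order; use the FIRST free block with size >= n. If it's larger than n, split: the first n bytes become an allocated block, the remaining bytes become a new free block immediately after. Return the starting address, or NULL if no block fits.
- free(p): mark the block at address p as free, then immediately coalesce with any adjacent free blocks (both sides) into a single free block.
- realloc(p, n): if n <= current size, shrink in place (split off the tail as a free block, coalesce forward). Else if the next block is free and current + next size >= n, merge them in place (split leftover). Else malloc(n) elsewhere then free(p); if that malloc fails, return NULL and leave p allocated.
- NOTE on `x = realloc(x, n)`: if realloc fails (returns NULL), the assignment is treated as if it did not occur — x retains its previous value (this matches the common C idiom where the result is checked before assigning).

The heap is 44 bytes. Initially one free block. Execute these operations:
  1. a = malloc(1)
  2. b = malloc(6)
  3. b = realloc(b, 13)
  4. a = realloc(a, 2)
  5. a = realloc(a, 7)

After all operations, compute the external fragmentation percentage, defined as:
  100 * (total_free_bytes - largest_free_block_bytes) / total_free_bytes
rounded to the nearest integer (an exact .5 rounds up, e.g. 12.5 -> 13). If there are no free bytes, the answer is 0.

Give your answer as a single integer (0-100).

Answer: 4

Derivation:
Op 1: a = malloc(1) -> a = 0; heap: [0-0 ALLOC][1-43 FREE]
Op 2: b = malloc(6) -> b = 1; heap: [0-0 ALLOC][1-6 ALLOC][7-43 FREE]
Op 3: b = realloc(b, 13) -> b = 1; heap: [0-0 ALLOC][1-13 ALLOC][14-43 FREE]
Op 4: a = realloc(a, 2) -> a = 14; heap: [0-0 FREE][1-13 ALLOC][14-15 ALLOC][16-43 FREE]
Op 5: a = realloc(a, 7) -> a = 14; heap: [0-0 FREE][1-13 ALLOC][14-20 ALLOC][21-43 FREE]
Free blocks: [1 23] total_free=24 largest=23 -> 100*(24-23)/24 = 100/24 ≈ 4.167 -> rounds to 4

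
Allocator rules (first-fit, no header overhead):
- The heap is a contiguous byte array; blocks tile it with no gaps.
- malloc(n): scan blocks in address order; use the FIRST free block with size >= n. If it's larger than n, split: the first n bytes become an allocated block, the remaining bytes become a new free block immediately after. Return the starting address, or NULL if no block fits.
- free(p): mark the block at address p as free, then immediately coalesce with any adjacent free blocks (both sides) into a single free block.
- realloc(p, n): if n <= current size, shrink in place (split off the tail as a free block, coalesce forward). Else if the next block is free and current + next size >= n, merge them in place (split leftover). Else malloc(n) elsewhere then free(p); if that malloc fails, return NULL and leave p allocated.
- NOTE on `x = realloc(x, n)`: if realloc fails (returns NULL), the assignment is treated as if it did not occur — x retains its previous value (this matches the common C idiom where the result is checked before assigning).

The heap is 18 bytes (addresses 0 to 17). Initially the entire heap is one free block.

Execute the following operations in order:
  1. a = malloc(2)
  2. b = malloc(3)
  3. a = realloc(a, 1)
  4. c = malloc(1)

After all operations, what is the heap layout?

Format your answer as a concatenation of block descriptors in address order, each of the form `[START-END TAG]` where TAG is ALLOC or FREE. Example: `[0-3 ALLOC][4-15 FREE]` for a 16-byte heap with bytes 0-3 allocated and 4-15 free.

Op 1: a = malloc(2) -> a = 0; heap: [0-1 ALLOC][2-17 FREE]
Op 2: b = malloc(3) -> b = 2; heap: [0-1 ALLOC][2-4 ALLOC][5-17 FREE]
Op 3: a = realloc(a, 1) -> a = 0; heap: [0-0 ALLOC][1-1 FREE][2-4 ALLOC][5-17 FREE]
Op 4: c = malloc(1) -> c = 1; heap: [0-0 ALLOC][1-1 ALLOC][2-4 ALLOC][5-17 FREE]

Answer: [0-0 ALLOC][1-1 ALLOC][2-4 ALLOC][5-17 FREE]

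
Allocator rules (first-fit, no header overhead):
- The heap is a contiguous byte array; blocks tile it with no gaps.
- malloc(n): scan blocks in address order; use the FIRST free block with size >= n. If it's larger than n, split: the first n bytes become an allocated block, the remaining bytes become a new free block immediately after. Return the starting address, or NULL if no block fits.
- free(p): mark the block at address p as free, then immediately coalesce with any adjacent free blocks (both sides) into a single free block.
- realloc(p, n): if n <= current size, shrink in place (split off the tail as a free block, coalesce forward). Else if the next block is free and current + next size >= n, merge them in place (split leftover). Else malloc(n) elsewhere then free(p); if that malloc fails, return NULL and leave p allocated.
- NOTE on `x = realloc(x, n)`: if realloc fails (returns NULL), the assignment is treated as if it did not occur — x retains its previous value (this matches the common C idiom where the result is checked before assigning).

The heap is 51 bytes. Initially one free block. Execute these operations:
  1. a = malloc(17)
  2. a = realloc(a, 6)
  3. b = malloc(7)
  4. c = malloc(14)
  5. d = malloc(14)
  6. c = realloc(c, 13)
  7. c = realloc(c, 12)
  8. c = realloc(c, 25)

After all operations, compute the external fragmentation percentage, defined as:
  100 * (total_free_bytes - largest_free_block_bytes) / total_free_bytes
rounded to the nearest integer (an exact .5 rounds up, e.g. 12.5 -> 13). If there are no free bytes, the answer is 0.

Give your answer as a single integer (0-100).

Op 1: a = malloc(17) -> a = 0; heap: [0-16 ALLOC][17-50 FREE]
Op 2: a = realloc(a, 6) -> a = 0; heap: [0-5 ALLOC][6-50 FREE]
Op 3: b = malloc(7) -> b = 6; heap: [0-5 ALLOC][6-12 ALLOC][13-50 FREE]
Op 4: c = malloc(14) -> c = 13; heap: [0-5 ALLOC][6-12 ALLOC][13-26 ALLOC][27-50 FREE]
Op 5: d = malloc(14) -> d = 27; heap: [0-5 ALLOC][6-12 ALLOC][13-26 ALLOC][27-40 ALLOC][41-50 FREE]
Op 6: c = realloc(c, 13) -> c = 13; heap: [0-5 ALLOC][6-12 ALLOC][13-25 ALLOC][26-26 FREE][27-40 ALLOC][41-50 FREE]
Op 7: c = realloc(c, 12) -> c = 13; heap: [0-5 ALLOC][6-12 ALLOC][13-24 ALLOC][25-26 FREE][27-40 ALLOC][41-50 FREE]
Op 8: c = realloc(c, 25) -> NULL (c unchanged); heap: [0-5 ALLOC][6-12 ALLOC][13-24 ALLOC][25-26 FREE][27-40 ALLOC][41-50 FREE]
Free blocks: [2 10] total_free=12 largest=10 -> 100*(12-10)/12 = 200/12 ≈ 16.667 -> rounds to 17

Answer: 17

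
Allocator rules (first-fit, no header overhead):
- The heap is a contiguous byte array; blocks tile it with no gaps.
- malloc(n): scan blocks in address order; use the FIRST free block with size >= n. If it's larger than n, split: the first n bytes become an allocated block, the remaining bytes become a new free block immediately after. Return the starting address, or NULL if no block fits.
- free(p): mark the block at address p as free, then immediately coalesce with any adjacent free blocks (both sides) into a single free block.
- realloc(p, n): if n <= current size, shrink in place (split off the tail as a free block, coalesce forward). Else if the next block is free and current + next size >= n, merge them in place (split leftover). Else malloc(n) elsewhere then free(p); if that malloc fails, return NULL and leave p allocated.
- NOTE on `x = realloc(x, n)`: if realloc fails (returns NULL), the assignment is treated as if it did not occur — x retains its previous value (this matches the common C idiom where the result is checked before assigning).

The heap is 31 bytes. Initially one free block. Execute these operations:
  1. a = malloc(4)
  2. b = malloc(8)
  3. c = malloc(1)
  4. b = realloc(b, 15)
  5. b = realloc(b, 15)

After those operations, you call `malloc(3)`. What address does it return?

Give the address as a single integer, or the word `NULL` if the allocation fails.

Op 1: a = malloc(4) -> a = 0; heap: [0-3 ALLOC][4-30 FREE]
Op 2: b = malloc(8) -> b = 4; heap: [0-3 ALLOC][4-11 ALLOC][12-30 FREE]
Op 3: c = malloc(1) -> c = 12; heap: [0-3 ALLOC][4-11 ALLOC][12-12 ALLOC][13-30 FREE]
Op 4: b = realloc(b, 15) -> b = 13; heap: [0-3 ALLOC][4-11 FREE][12-12 ALLOC][13-27 ALLOC][28-30 FREE]
Op 5: b = realloc(b, 15) -> b = 13; heap: [0-3 ALLOC][4-11 FREE][12-12 ALLOC][13-27 ALLOC][28-30 FREE]
malloc(3): first-fit scan over [0-3 ALLOC][4-11 FREE][12-12 ALLOC][13-27 ALLOC][28-30 FREE] -> 4

Answer: 4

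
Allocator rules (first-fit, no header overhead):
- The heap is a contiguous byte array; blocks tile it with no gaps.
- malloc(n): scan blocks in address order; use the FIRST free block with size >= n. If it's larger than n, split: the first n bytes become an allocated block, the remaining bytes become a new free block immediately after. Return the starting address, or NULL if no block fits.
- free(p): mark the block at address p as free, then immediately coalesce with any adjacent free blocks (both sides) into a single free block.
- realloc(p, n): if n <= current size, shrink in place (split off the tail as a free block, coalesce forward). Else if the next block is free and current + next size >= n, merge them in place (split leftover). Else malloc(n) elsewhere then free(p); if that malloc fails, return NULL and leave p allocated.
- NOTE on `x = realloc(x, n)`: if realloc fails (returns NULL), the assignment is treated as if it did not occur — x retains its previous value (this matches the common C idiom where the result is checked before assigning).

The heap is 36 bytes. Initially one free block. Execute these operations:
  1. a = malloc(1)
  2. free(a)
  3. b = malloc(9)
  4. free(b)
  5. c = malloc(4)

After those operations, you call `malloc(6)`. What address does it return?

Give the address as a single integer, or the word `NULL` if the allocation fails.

Op 1: a = malloc(1) -> a = 0; heap: [0-0 ALLOC][1-35 FREE]
Op 2: free(a) -> (freed a); heap: [0-35 FREE]
Op 3: b = malloc(9) -> b = 0; heap: [0-8 ALLOC][9-35 FREE]
Op 4: free(b) -> (freed b); heap: [0-35 FREE]
Op 5: c = malloc(4) -> c = 0; heap: [0-3 ALLOC][4-35 FREE]
malloc(6): first-fit scan over [0-3 ALLOC][4-35 FREE] -> 4

Answer: 4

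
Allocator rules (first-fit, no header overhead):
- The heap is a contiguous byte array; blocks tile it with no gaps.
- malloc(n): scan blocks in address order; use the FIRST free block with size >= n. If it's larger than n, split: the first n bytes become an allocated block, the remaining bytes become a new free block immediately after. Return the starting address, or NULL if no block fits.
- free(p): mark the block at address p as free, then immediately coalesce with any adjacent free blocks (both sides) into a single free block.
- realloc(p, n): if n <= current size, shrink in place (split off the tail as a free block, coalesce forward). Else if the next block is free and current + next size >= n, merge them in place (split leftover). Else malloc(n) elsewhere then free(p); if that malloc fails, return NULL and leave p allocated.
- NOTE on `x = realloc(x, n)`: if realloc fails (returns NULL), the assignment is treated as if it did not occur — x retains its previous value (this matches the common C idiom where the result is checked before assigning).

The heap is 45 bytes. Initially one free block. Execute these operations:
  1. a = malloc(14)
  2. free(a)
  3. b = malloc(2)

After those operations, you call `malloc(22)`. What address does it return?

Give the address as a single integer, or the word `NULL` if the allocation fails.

Op 1: a = malloc(14) -> a = 0; heap: [0-13 ALLOC][14-44 FREE]
Op 2: free(a) -> (freed a); heap: [0-44 FREE]
Op 3: b = malloc(2) -> b = 0; heap: [0-1 ALLOC][2-44 FREE]
malloc(22): first-fit scan over [0-1 ALLOC][2-44 FREE] -> 2

Answer: 2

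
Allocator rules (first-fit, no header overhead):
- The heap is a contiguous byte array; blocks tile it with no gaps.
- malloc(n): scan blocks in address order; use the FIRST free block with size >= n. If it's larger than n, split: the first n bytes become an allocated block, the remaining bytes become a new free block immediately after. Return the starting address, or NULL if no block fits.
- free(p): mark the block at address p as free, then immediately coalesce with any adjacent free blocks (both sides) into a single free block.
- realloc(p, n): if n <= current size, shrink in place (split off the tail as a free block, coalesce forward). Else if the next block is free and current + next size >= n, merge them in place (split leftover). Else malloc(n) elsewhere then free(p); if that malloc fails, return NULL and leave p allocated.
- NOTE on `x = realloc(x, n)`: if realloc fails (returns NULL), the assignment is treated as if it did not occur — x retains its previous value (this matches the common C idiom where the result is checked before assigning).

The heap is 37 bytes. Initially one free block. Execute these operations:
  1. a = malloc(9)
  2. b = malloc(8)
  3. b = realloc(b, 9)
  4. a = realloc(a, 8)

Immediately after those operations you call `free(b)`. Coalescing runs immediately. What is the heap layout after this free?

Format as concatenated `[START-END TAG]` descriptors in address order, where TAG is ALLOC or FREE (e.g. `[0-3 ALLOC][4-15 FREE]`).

Answer: [0-7 ALLOC][8-36 FREE]

Derivation:
Op 1: a = malloc(9) -> a = 0; heap: [0-8 ALLOC][9-36 FREE]
Op 2: b = malloc(8) -> b = 9; heap: [0-8 ALLOC][9-16 ALLOC][17-36 FREE]
Op 3: b = realloc(b, 9) -> b = 9; heap: [0-8 ALLOC][9-17 ALLOC][18-36 FREE]
Op 4: a = realloc(a, 8) -> a = 0; heap: [0-7 ALLOC][8-8 FREE][9-17 ALLOC][18-36 FREE]
free(b): b = 9 -> block [9-17 ALLOC]; mark free, coalesce with adjacent free neighbors -> [0-7 ALLOC][8-36 FREE]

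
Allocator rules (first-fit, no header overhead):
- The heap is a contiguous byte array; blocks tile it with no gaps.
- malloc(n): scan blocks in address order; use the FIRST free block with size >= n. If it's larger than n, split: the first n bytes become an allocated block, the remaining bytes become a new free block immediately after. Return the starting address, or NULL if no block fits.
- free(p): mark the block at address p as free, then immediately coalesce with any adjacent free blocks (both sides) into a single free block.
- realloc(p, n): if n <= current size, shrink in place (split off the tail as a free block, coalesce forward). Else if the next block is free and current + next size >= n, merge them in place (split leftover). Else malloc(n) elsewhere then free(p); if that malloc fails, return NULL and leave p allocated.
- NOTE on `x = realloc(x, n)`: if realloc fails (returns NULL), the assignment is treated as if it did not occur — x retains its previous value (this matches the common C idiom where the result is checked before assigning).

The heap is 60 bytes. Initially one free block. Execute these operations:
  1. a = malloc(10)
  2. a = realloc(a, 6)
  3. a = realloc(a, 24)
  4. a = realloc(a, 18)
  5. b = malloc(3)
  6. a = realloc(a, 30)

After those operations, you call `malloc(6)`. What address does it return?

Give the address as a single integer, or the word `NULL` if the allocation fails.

Answer: 0

Derivation:
Op 1: a = malloc(10) -> a = 0; heap: [0-9 ALLOC][10-59 FREE]
Op 2: a = realloc(a, 6) -> a = 0; heap: [0-5 ALLOC][6-59 FREE]
Op 3: a = realloc(a, 24) -> a = 0; heap: [0-23 ALLOC][24-59 FREE]
Op 4: a = realloc(a, 18) -> a = 0; heap: [0-17 ALLOC][18-59 FREE]
Op 5: b = malloc(3) -> b = 18; heap: [0-17 ALLOC][18-20 ALLOC][21-59 FREE]
Op 6: a = realloc(a, 30) -> a = 21; heap: [0-17 FREE][18-20 ALLOC][21-50 ALLOC][51-59 FREE]
malloc(6): first-fit scan over [0-17 FREE][18-20 ALLOC][21-50 ALLOC][51-59 FREE] -> 0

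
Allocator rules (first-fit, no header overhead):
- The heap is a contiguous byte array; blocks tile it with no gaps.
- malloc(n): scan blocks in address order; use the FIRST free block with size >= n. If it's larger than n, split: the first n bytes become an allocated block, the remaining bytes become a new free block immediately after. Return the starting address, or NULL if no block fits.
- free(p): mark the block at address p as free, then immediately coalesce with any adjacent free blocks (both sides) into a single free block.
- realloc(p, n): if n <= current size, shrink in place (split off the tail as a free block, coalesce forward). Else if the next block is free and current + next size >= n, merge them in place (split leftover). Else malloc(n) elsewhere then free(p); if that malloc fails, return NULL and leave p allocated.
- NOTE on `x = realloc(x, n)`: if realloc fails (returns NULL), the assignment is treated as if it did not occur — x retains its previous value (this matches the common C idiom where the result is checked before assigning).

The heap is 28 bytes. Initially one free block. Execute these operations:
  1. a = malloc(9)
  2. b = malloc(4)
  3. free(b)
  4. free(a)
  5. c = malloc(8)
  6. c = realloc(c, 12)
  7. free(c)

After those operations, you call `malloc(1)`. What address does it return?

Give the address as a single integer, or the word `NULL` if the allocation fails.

Op 1: a = malloc(9) -> a = 0; heap: [0-8 ALLOC][9-27 FREE]
Op 2: b = malloc(4) -> b = 9; heap: [0-8 ALLOC][9-12 ALLOC][13-27 FREE]
Op 3: free(b) -> (freed b); heap: [0-8 ALLOC][9-27 FREE]
Op 4: free(a) -> (freed a); heap: [0-27 FREE]
Op 5: c = malloc(8) -> c = 0; heap: [0-7 ALLOC][8-27 FREE]
Op 6: c = realloc(c, 12) -> c = 0; heap: [0-11 ALLOC][12-27 FREE]
Op 7: free(c) -> (freed c); heap: [0-27 FREE]
malloc(1): first-fit scan over [0-27 FREE] -> 0

Answer: 0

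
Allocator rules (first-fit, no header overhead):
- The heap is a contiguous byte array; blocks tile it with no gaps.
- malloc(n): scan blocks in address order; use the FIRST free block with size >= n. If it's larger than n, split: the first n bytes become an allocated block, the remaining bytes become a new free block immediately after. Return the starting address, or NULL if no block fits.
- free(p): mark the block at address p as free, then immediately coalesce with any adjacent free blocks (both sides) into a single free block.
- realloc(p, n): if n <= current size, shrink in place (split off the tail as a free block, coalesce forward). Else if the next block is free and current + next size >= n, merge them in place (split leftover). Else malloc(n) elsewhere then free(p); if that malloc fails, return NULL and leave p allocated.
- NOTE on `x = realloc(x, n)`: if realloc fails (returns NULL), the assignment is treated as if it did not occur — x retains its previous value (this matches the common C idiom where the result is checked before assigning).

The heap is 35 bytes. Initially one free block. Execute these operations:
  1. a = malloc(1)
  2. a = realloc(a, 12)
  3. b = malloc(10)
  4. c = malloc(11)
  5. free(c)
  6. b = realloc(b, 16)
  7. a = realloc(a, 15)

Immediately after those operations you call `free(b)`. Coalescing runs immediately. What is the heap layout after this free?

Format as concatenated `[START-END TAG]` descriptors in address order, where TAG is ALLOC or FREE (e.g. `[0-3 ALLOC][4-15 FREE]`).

Answer: [0-11 ALLOC][12-34 FREE]

Derivation:
Op 1: a = malloc(1) -> a = 0; heap: [0-0 ALLOC][1-34 FREE]
Op 2: a = realloc(a, 12) -> a = 0; heap: [0-11 ALLOC][12-34 FREE]
Op 3: b = malloc(10) -> b = 12; heap: [0-11 ALLOC][12-21 ALLOC][22-34 FREE]
Op 4: c = malloc(11) -> c = 22; heap: [0-11 ALLOC][12-21 ALLOC][22-32 ALLOC][33-34 FREE]
Op 5: free(c) -> (freed c); heap: [0-11 ALLOC][12-21 ALLOC][22-34 FREE]
Op 6: b = realloc(b, 16) -> b = 12; heap: [0-11 ALLOC][12-27 ALLOC][28-34 FREE]
Op 7: a = realloc(a, 15) -> NULL (a unchanged); heap: [0-11 ALLOC][12-27 ALLOC][28-34 FREE]
free(b): b = 12 -> block [12-27 ALLOC]; mark free, coalesce with adjacent free neighbors -> [0-11 ALLOC][12-34 FREE]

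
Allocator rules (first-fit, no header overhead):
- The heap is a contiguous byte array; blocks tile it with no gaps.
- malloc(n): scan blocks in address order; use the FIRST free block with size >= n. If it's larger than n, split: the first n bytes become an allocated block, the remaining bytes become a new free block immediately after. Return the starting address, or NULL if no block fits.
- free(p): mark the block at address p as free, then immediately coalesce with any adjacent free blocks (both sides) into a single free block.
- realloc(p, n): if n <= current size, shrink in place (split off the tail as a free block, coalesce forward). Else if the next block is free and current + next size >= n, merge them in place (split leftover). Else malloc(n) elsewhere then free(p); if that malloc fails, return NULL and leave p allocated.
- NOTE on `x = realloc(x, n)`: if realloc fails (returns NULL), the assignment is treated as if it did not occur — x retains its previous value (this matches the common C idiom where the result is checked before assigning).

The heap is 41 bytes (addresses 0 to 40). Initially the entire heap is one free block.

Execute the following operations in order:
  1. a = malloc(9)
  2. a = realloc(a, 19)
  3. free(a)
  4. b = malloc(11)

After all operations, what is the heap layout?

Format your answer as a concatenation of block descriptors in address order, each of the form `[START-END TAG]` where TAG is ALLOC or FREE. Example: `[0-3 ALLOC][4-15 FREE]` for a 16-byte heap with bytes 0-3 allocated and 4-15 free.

Op 1: a = malloc(9) -> a = 0; heap: [0-8 ALLOC][9-40 FREE]
Op 2: a = realloc(a, 19) -> a = 0; heap: [0-18 ALLOC][19-40 FREE]
Op 3: free(a) -> (freed a); heap: [0-40 FREE]
Op 4: b = malloc(11) -> b = 0; heap: [0-10 ALLOC][11-40 FREE]

Answer: [0-10 ALLOC][11-40 FREE]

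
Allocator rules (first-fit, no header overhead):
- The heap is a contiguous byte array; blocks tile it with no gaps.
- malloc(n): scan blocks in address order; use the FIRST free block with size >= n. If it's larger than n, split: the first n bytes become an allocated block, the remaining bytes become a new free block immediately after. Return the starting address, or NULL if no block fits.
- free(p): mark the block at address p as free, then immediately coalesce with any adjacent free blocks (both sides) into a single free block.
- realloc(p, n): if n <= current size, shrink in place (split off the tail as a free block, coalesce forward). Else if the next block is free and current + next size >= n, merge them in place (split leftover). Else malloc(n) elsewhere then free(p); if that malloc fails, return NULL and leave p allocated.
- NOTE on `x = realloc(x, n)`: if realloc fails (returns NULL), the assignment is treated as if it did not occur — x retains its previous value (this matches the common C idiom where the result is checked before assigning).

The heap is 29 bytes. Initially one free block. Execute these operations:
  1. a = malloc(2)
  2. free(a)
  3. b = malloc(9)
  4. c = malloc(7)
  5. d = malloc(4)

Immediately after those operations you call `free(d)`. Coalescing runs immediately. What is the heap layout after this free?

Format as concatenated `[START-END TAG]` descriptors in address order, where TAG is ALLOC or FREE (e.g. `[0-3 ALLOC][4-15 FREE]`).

Op 1: a = malloc(2) -> a = 0; heap: [0-1 ALLOC][2-28 FREE]
Op 2: free(a) -> (freed a); heap: [0-28 FREE]
Op 3: b = malloc(9) -> b = 0; heap: [0-8 ALLOC][9-28 FREE]
Op 4: c = malloc(7) -> c = 9; heap: [0-8 ALLOC][9-15 ALLOC][16-28 FREE]
Op 5: d = malloc(4) -> d = 16; heap: [0-8 ALLOC][9-15 ALLOC][16-19 ALLOC][20-28 FREE]
free(d): d = 16 -> block [16-19 ALLOC]; mark free, coalesce with adjacent free neighbors -> [0-8 ALLOC][9-15 ALLOC][16-28 FREE]

Answer: [0-8 ALLOC][9-15 ALLOC][16-28 FREE]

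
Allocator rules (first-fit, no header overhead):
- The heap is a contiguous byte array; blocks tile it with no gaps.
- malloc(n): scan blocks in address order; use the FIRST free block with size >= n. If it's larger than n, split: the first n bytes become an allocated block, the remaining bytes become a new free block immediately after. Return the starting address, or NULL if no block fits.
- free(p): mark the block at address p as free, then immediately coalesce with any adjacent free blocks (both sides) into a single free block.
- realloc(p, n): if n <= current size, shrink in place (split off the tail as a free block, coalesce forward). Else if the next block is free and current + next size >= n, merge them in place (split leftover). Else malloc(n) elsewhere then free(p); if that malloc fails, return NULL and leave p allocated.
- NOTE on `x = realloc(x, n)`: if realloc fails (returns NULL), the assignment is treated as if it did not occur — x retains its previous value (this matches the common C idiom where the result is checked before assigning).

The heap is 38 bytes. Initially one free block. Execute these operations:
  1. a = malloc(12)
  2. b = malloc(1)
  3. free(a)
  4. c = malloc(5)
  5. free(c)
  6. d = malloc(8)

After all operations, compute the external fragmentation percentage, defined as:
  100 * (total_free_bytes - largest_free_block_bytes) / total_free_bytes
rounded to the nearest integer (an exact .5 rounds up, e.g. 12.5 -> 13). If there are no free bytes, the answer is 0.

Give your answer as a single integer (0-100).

Answer: 14

Derivation:
Op 1: a = malloc(12) -> a = 0; heap: [0-11 ALLOC][12-37 FREE]
Op 2: b = malloc(1) -> b = 12; heap: [0-11 ALLOC][12-12 ALLOC][13-37 FREE]
Op 3: free(a) -> (freed a); heap: [0-11 FREE][12-12 ALLOC][13-37 FREE]
Op 4: c = malloc(5) -> c = 0; heap: [0-4 ALLOC][5-11 FREE][12-12 ALLOC][13-37 FREE]
Op 5: free(c) -> (freed c); heap: [0-11 FREE][12-12 ALLOC][13-37 FREE]
Op 6: d = malloc(8) -> d = 0; heap: [0-7 ALLOC][8-11 FREE][12-12 ALLOC][13-37 FREE]
Free blocks: [4 25] total_free=29 largest=25 -> 100*(29-25)/29 = 400/29 ≈ 13.793 -> rounds to 14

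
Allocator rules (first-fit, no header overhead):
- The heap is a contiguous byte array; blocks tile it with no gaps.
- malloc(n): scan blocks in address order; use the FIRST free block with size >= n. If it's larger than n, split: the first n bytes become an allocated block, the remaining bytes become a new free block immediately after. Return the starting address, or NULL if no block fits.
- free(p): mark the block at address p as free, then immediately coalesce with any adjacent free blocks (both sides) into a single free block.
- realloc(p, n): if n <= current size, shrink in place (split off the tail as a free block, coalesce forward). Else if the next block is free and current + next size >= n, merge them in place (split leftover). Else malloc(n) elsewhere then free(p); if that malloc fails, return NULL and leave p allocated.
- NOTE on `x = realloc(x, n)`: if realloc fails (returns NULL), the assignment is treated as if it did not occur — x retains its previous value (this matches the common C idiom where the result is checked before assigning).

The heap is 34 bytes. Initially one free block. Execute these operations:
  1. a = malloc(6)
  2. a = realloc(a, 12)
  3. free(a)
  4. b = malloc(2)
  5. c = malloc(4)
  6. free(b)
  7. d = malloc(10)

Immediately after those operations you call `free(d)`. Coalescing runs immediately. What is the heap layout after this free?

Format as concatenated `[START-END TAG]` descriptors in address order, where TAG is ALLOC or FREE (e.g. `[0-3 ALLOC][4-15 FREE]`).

Op 1: a = malloc(6) -> a = 0; heap: [0-5 ALLOC][6-33 FREE]
Op 2: a = realloc(a, 12) -> a = 0; heap: [0-11 ALLOC][12-33 FREE]
Op 3: free(a) -> (freed a); heap: [0-33 FREE]
Op 4: b = malloc(2) -> b = 0; heap: [0-1 ALLOC][2-33 FREE]
Op 5: c = malloc(4) -> c = 2; heap: [0-1 ALLOC][2-5 ALLOC][6-33 FREE]
Op 6: free(b) -> (freed b); heap: [0-1 FREE][2-5 ALLOC][6-33 FREE]
Op 7: d = malloc(10) -> d = 6; heap: [0-1 FREE][2-5 ALLOC][6-15 ALLOC][16-33 FREE]
free(d): d = 6 -> block [6-15 ALLOC]; mark free, coalesce with adjacent free neighbors -> [0-1 FREE][2-5 ALLOC][6-33 FREE]

Answer: [0-1 FREE][2-5 ALLOC][6-33 FREE]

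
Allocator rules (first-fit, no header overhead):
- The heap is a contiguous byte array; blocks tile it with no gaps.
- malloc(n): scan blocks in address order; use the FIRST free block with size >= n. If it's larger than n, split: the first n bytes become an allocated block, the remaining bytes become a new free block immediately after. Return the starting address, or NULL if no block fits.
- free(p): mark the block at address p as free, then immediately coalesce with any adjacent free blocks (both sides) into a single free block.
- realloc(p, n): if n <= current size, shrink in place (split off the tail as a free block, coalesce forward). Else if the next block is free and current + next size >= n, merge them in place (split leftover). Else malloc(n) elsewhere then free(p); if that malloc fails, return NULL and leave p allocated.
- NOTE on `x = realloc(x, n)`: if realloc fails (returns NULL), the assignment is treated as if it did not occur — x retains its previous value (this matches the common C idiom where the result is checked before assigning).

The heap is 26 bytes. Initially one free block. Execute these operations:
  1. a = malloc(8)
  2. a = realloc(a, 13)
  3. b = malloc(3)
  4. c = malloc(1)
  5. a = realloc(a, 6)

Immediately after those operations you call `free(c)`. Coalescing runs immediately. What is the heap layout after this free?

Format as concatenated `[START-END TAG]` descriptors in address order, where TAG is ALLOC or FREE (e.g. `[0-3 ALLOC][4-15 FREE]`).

Answer: [0-5 ALLOC][6-12 FREE][13-15 ALLOC][16-25 FREE]

Derivation:
Op 1: a = malloc(8) -> a = 0; heap: [0-7 ALLOC][8-25 FREE]
Op 2: a = realloc(a, 13) -> a = 0; heap: [0-12 ALLOC][13-25 FREE]
Op 3: b = malloc(3) -> b = 13; heap: [0-12 ALLOC][13-15 ALLOC][16-25 FREE]
Op 4: c = malloc(1) -> c = 16; heap: [0-12 ALLOC][13-15 ALLOC][16-16 ALLOC][17-25 FREE]
Op 5: a = realloc(a, 6) -> a = 0; heap: [0-5 ALLOC][6-12 FREE][13-15 ALLOC][16-16 ALLOC][17-25 FREE]
free(c): c = 16 -> block [16-16 ALLOC]; mark free, coalesce with adjacent free neighbors -> [0-5 ALLOC][6-12 FREE][13-15 ALLOC][16-25 FREE]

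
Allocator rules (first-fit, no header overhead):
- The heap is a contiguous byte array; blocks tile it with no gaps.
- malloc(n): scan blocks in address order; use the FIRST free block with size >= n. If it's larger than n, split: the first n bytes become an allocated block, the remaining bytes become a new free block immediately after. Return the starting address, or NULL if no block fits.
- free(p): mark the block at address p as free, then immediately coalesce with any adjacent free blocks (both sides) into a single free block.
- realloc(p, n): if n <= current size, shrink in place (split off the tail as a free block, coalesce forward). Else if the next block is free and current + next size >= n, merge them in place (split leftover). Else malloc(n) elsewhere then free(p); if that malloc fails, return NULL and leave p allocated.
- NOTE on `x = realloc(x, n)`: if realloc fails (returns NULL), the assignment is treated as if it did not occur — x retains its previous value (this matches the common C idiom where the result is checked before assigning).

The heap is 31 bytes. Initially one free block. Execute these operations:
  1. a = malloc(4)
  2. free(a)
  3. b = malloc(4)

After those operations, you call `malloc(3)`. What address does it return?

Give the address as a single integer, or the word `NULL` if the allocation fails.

Op 1: a = malloc(4) -> a = 0; heap: [0-3 ALLOC][4-30 FREE]
Op 2: free(a) -> (freed a); heap: [0-30 FREE]
Op 3: b = malloc(4) -> b = 0; heap: [0-3 ALLOC][4-30 FREE]
malloc(3): first-fit scan over [0-3 ALLOC][4-30 FREE] -> 4

Answer: 4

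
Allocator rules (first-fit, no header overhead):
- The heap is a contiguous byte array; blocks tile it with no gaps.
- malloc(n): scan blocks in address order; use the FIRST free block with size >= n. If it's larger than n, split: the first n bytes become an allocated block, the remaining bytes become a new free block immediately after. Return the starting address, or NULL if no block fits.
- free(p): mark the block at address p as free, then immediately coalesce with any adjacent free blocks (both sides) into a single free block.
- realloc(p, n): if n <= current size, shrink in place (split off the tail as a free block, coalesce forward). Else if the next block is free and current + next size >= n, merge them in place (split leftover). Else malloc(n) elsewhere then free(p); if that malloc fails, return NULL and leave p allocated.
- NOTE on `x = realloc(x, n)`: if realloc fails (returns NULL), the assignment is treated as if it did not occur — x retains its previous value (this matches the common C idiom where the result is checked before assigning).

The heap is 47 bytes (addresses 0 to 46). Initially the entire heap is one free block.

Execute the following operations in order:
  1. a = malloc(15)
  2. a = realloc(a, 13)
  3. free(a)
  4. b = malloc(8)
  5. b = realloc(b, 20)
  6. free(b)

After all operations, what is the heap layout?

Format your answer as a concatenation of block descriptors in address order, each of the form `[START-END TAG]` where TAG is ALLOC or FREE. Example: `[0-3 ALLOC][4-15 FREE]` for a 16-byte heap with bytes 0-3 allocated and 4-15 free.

Op 1: a = malloc(15) -> a = 0; heap: [0-14 ALLOC][15-46 FREE]
Op 2: a = realloc(a, 13) -> a = 0; heap: [0-12 ALLOC][13-46 FREE]
Op 3: free(a) -> (freed a); heap: [0-46 FREE]
Op 4: b = malloc(8) -> b = 0; heap: [0-7 ALLOC][8-46 FREE]
Op 5: b = realloc(b, 20) -> b = 0; heap: [0-19 ALLOC][20-46 FREE]
Op 6: free(b) -> (freed b); heap: [0-46 FREE]

Answer: [0-46 FREE]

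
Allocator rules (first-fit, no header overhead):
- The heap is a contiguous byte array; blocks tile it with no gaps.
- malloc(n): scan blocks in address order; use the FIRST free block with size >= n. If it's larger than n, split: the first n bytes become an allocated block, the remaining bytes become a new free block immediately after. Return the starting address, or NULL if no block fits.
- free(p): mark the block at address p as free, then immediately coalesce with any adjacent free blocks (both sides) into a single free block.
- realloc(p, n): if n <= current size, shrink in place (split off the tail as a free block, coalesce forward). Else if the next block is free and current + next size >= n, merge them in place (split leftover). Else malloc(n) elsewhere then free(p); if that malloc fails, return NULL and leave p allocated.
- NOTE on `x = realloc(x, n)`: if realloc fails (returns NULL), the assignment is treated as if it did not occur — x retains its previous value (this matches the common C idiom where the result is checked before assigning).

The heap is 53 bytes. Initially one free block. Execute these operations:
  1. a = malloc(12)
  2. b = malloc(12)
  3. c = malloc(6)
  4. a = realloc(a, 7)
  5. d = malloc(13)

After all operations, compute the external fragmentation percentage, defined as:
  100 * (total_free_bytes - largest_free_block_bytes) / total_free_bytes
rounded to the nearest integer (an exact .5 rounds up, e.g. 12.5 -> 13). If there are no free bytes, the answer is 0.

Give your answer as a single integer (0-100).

Op 1: a = malloc(12) -> a = 0; heap: [0-11 ALLOC][12-52 FREE]
Op 2: b = malloc(12) -> b = 12; heap: [0-11 ALLOC][12-23 ALLOC][24-52 FREE]
Op 3: c = malloc(6) -> c = 24; heap: [0-11 ALLOC][12-23 ALLOC][24-29 ALLOC][30-52 FREE]
Op 4: a = realloc(a, 7) -> a = 0; heap: [0-6 ALLOC][7-11 FREE][12-23 ALLOC][24-29 ALLOC][30-52 FREE]
Op 5: d = malloc(13) -> d = 30; heap: [0-6 ALLOC][7-11 FREE][12-23 ALLOC][24-29 ALLOC][30-42 ALLOC][43-52 FREE]
Free blocks: [5 10] total_free=15 largest=10 -> 100*(15-10)/15 = 500/15 ≈ 33.333 -> rounds to 33

Answer: 33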